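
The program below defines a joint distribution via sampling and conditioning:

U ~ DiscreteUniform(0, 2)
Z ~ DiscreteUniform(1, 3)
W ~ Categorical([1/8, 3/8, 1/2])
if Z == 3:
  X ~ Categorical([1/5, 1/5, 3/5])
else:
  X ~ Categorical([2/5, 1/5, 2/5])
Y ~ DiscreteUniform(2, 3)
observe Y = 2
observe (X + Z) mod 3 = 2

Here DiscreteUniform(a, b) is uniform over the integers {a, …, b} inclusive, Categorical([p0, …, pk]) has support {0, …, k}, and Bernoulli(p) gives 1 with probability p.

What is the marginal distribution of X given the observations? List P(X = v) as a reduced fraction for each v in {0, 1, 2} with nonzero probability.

P(X=0) = 1/3, P(X=1) = 1/6, P(X=2) = 1/2

Enumerate traces; 27 have nonzero weight after conditioning:
  (U=0, Z=1, W=0, X=1, Y=2) weight 1/720
  (U=0, Z=1, W=1, X=1, Y=2) weight 1/240
  (U=0, Z=1, W=2, X=1, Y=2) weight 1/180
  (U=0, Z=2, W=0, X=0, Y=2) weight 1/360
  (U=0, Z=2, W=1, X=0, Y=2) weight 1/120
  (U=0, Z=2, W=2, X=0, Y=2) weight 1/90
  (U=0, Z=3, W=0, X=2, Y=2) weight 1/240
  (U=0, Z=3, W=1, X=2, Y=2) weight 1/80
  … 19 more
Group by X:
  weight(X=0) = 1/15
  weight(X=1) = 1/30
  weight(X=2) = 1/10
Total weight = 1/15 + 1/30 + 1/10 = 1/5
P(X=0 | obs) = 1/15 / 1/5 = 1/3
P(X=1 | obs) = 1/30 / 1/5 = 1/6
P(X=2 | obs) = 1/10 / 1/5 = 1/2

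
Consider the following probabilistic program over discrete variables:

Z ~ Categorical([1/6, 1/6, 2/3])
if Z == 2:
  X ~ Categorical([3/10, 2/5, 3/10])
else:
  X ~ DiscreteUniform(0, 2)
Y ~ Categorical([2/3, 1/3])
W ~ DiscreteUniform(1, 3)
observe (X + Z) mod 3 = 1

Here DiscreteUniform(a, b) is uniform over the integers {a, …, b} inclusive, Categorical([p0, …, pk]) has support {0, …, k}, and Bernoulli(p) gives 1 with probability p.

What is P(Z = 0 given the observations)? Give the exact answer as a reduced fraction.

Enumerate traces; 18 have nonzero weight after conditioning:
  (Z=0, X=1, Y=0, W=1) weight 1/81
  (Z=0, X=1, Y=0, W=2) weight 1/81
  (Z=0, X=1, Y=0, W=3) weight 1/81
  (Z=0, X=1, Y=1, W=1) weight 1/162
  (Z=0, X=1, Y=1, W=2) weight 1/162
  (Z=0, X=1, Y=1, W=3) weight 1/162
  (Z=1, X=0, Y=0, W=1) weight 1/81
  (Z=1, X=0, Y=0, W=2) weight 1/81
  (Z=2, X=2, Y=0, W=1) weight 2/45
  … 9 more
Group by Z:
  weight(Z=0) = 1/18
  weight(Z=1) = 1/18
  weight(Z=2) = 1/5
Total weight = 1/18 + 1/18 + 1/5 = 14/45
P(Z=0 | obs) = 1/18 / 14/45 = 5/28
P(Z=1 | obs) = 1/18 / 14/45 = 5/28
P(Z=2 | obs) = 1/5 / 14/45 = 9/14

P(Z = 0 | obs) = 5/28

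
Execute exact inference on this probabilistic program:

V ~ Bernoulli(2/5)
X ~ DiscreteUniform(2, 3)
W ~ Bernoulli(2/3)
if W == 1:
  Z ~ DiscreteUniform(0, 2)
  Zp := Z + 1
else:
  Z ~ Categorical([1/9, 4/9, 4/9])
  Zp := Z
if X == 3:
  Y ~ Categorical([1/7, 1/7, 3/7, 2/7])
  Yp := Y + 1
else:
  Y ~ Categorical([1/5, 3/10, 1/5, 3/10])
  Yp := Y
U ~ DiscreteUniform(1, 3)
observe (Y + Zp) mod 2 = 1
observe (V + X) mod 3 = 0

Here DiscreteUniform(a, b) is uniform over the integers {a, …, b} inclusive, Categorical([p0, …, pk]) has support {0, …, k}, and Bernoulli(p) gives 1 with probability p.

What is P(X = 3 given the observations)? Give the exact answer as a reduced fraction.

P(X = 3 | obs) = 291/473

Enumerate traces; 72 have nonzero weight after conditioning:
  (V=0, X=3, W=0, Z=0, Y=1, U=1) weight 1/1890
  (V=0, X=3, W=0, Z=0, Y=1, U=2) weight 1/1890
  (V=0, X=3, W=0, Z=0, Y=1, U=3) weight 1/1890
  (V=0, X=3, W=0, Z=0, Y=3, U=1) weight 1/945
  (V=0, X=3, W=0, Z=0, Y=3, U=2) weight 1/945
  (V=0, X=3, W=0, Z=0, Y=3, U=3) weight 1/945
  (V=0, X=3, W=0, Z=1, Y=0, U=1) weight 2/945
  (V=0, X=3, W=0, Z=1, Y=0, U=2) weight 2/945
  (V=1, X=2, W=0, Z=0, Y=1, U=1) weight 1/1350
  … 63 more
Group by X:
  weight(X=2) = 13/135
  weight(X=3) = 97/630
Total weight = 13/135 + 97/630 = 473/1890
P(X=2 | obs) = 13/135 / 473/1890 = 182/473
P(X=3 | obs) = 97/630 / 473/1890 = 291/473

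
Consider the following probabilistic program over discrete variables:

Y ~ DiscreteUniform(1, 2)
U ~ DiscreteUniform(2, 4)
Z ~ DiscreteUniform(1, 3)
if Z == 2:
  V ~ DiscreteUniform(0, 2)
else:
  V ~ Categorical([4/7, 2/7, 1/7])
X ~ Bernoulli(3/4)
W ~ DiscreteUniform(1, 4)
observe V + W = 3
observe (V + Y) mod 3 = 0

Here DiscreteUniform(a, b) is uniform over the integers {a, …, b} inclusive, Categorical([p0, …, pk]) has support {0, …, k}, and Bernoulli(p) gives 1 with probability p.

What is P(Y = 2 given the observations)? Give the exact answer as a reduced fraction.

Enumerate traces; 36 have nonzero weight after conditioning:
  (Y=1, U=2, Z=1, V=2, X=0, W=1) weight 1/2016
  (Y=1, U=2, Z=1, V=2, X=1, W=1) weight 1/672
  (Y=1, U=2, Z=2, V=2, X=0, W=1) weight 1/864
  (Y=1, U=2, Z=2, V=2, X=1, W=1) weight 1/288
  (Y=1, U=2, Z=3, V=2, X=0, W=1) weight 1/2016
  (Y=1, U=2, Z=3, V=2, X=1, W=1) weight 1/672
  (Y=1, U=3, Z=1, V=2, X=0, W=1) weight 1/2016
  (Y=1, U=3, Z=1, V=2, X=1, W=1) weight 1/672
  (Y=2, U=2, Z=1, V=1, X=0, W=2) weight 1/1008
  … 27 more
Group by Y:
  weight(Y=1) = 13/504
  weight(Y=2) = 19/504
Total weight = 13/504 + 19/504 = 4/63
P(Y=1 | obs) = 13/504 / 4/63 = 13/32
P(Y=2 | obs) = 19/504 / 4/63 = 19/32

P(Y = 2 | obs) = 19/32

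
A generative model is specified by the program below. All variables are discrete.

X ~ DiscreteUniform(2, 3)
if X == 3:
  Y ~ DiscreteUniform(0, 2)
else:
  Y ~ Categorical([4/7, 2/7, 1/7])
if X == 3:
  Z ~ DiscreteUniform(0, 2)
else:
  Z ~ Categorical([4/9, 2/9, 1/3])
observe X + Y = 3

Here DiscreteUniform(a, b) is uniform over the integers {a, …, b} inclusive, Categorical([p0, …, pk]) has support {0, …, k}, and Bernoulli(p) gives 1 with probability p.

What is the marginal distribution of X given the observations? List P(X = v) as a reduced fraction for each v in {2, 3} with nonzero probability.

P(X=2) = 6/13, P(X=3) = 7/13

Enumerate traces; 6 have nonzero weight after conditioning:
  (X=2, Y=1, Z=0) weight 4/63
  (X=2, Y=1, Z=1) weight 2/63
  (X=2, Y=1, Z=2) weight 1/21
  (X=3, Y=0, Z=0) weight 1/18
  (X=3, Y=0, Z=1) weight 1/18
  (X=3, Y=0, Z=2) weight 1/18
Group by X:
  weight(X=2) = 1/7
  weight(X=3) = 1/6
Total weight = 1/7 + 1/6 = 13/42
P(X=2 | obs) = 1/7 / 13/42 = 6/13
P(X=3 | obs) = 1/6 / 13/42 = 7/13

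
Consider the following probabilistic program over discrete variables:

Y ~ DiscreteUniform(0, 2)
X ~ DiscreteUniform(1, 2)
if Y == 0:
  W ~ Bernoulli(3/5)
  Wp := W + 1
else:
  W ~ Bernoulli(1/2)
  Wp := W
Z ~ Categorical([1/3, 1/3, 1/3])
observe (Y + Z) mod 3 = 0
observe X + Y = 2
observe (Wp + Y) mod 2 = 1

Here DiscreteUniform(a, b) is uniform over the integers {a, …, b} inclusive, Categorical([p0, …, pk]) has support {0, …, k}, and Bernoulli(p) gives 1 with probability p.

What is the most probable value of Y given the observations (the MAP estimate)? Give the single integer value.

argmax_v P(Y = v | obs) = 1

Enumerate traces; 2 have nonzero weight after conditioning:
  (Y=0, X=2, W=0, Z=0) weight 1/45
  (Y=1, X=1, W=0, Z=2) weight 1/36
Group by Y:
  weight(Y=0) = 1/45
  weight(Y=1) = 1/36
Total weight = 1/45 + 1/36 = 1/20
P(Y=0 | obs) = 1/45 / 1/20 = 4/9
P(Y=1 | obs) = 1/36 / 1/20 = 5/9
argmax = 1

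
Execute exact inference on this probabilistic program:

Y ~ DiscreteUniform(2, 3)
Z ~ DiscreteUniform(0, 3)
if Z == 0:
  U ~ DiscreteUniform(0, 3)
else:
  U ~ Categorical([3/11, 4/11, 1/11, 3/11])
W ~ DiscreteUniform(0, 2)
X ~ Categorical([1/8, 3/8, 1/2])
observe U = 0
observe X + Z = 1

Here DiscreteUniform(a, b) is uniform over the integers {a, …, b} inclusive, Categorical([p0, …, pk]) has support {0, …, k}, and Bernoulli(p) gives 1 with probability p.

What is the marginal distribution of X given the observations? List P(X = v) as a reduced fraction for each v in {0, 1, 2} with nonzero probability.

Enumerate traces; 12 have nonzero weight after conditioning:
  (Y=2, Z=0, U=0, W=0, X=1) weight 1/256
  (Y=2, Z=0, U=0, W=1, X=1) weight 1/256
  (Y=2, Z=0, U=0, W=2, X=1) weight 1/256
  (Y=2, Z=1, U=0, W=0, X=0) weight 1/704
  (Y=2, Z=1, U=0, W=1, X=0) weight 1/704
  (Y=2, Z=1, U=0, W=2, X=0) weight 1/704
  (Y=3, Z=0, U=0, W=0, X=1) weight 1/256
  (Y=3, Z=0, U=0, W=1, X=1) weight 1/256
  … 4 more
Group by X:
  weight(X=0) = 3/352
  weight(X=1) = 3/128
Total weight = 3/352 + 3/128 = 45/1408
P(X=0 | obs) = 3/352 / 45/1408 = 4/15
P(X=1 | obs) = 3/128 / 45/1408 = 11/15

P(X=0) = 4/15, P(X=1) = 11/15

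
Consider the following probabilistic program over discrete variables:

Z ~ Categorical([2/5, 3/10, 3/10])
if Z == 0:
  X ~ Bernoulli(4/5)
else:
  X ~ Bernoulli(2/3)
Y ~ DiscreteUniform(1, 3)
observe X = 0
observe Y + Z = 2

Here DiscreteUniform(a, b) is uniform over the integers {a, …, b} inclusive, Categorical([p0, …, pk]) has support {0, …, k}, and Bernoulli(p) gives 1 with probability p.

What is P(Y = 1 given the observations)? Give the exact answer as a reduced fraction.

Enumerate traces; 2 have nonzero weight after conditioning:
  (Z=0, X=0, Y=2) weight 2/75
  (Z=1, X=0, Y=1) weight 1/30
Group by Y:
  weight(Y=1) = 1/30
  weight(Y=2) = 2/75
Total weight = 1/30 + 2/75 = 3/50
P(Y=1 | obs) = 1/30 / 3/50 = 5/9
P(Y=2 | obs) = 2/75 / 3/50 = 4/9

P(Y = 1 | obs) = 5/9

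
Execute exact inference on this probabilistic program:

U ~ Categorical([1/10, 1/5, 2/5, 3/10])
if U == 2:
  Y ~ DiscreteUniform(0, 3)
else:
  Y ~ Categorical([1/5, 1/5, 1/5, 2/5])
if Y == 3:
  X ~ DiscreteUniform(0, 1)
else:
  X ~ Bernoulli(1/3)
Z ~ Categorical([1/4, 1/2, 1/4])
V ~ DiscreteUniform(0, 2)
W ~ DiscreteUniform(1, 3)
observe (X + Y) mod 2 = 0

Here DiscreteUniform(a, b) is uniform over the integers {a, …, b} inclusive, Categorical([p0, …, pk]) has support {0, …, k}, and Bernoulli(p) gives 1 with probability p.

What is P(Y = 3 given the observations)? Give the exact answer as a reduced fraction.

Enumerate traces; 432 have nonzero weight after conditioning:
  (U=0, Y=0, X=0, Z=0, V=0, W=1) weight 1/2700
  (U=0, Y=0, X=0, Z=0, V=0, W=2) weight 1/2700
  (U=0, Y=0, X=0, Z=0, V=0, W=3) weight 1/2700
  (U=0, Y=0, X=0, Z=0, V=1, W=1) weight 1/2700
  (U=0, Y=0, X=0, Z=0, V=1, W=2) weight 1/2700
  (U=0, Y=0, X=0, Z=0, V=1, W=3) weight 1/2700
  (U=0, Y=0, X=0, Z=0, V=2, W=1) weight 1/2700
  (U=0, Y=0, X=0, Z=0, V=2, W=2) weight 1/2700
  (U=0, Y=1, X=1, Z=0, V=0, W=1) weight 1/5400
  (U=0, Y=2, X=0, Z=0, V=0, W=1) weight 1/2700
  … 422 more
Group by Y:
  weight(Y=0) = 11/75
  weight(Y=1) = 11/150
  weight(Y=2) = 11/75
  weight(Y=3) = 17/100
Total weight = 11/75 + 11/150 + 11/75 + 17/100 = 161/300
P(Y=0 | obs) = 11/75 / 161/300 = 44/161
P(Y=1 | obs) = 11/150 / 161/300 = 22/161
P(Y=2 | obs) = 11/75 / 161/300 = 44/161
P(Y=3 | obs) = 17/100 / 161/300 = 51/161

P(Y = 3 | obs) = 51/161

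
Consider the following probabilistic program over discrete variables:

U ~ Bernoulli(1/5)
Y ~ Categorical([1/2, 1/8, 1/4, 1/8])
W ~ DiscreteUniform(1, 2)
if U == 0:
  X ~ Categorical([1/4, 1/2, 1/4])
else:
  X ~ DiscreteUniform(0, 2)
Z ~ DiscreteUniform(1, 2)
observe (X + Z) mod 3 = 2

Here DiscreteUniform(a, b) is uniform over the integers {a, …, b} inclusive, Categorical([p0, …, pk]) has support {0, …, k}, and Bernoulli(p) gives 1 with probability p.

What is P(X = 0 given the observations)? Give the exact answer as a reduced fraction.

Enumerate traces; 32 have nonzero weight after conditioning:
  (U=0, Y=0, W=1, X=0, Z=2) weight 1/40
  (U=0, Y=0, W=1, X=1, Z=1) weight 1/20
  (U=0, Y=0, W=2, X=0, Z=2) weight 1/40
  (U=0, Y=0, W=2, X=1, Z=1) weight 1/20
  (U=0, Y=1, W=1, X=0, Z=2) weight 1/160
  (U=0, Y=1, W=1, X=1, Z=1) weight 1/80
  (U=0, Y=1, W=2, X=0, Z=2) weight 1/160
  (U=0, Y=1, W=2, X=1, Z=1) weight 1/80
  … 24 more
Group by X:
  weight(X=0) = 2/15
  weight(X=1) = 7/30
Total weight = 2/15 + 7/30 = 11/30
P(X=0 | obs) = 2/15 / 11/30 = 4/11
P(X=1 | obs) = 7/30 / 11/30 = 7/11

P(X = 0 | obs) = 4/11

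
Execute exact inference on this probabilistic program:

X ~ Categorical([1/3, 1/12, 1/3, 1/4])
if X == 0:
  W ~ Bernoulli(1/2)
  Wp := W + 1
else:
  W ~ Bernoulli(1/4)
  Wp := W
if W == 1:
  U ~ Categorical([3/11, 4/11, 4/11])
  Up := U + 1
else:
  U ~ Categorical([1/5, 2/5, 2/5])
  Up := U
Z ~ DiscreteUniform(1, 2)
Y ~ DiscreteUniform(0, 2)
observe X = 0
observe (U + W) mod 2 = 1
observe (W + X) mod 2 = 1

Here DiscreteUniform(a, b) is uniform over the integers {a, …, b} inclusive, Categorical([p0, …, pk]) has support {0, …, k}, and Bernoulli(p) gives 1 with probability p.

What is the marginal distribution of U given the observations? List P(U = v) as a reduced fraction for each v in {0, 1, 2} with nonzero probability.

Enumerate traces; 12 have nonzero weight after conditioning:
  (X=0, W=1, U=0, Z=1, Y=0) weight 1/132
  (X=0, W=1, U=0, Z=1, Y=1) weight 1/132
  (X=0, W=1, U=0, Z=1, Y=2) weight 1/132
  (X=0, W=1, U=0, Z=2, Y=0) weight 1/132
  (X=0, W=1, U=0, Z=2, Y=1) weight 1/132
  (X=0, W=1, U=0, Z=2, Y=2) weight 1/132
  (X=0, W=1, U=2, Z=1, Y=0) weight 1/99
  (X=0, W=1, U=2, Z=1, Y=1) weight 1/99
  … 4 more
Group by U:
  weight(U=0) = 1/22
  weight(U=2) = 2/33
Total weight = 1/22 + 2/33 = 7/66
P(U=0 | obs) = 1/22 / 7/66 = 3/7
P(U=2 | obs) = 2/33 / 7/66 = 4/7

P(U=0) = 3/7, P(U=2) = 4/7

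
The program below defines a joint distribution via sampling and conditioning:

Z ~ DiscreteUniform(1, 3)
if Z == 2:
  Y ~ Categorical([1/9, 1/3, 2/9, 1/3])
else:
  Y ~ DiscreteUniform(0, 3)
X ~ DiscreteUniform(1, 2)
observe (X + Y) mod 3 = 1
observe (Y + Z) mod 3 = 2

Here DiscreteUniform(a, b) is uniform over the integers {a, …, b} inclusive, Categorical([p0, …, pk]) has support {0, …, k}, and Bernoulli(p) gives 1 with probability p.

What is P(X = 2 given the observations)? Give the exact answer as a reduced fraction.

Enumerate traces; 3 have nonzero weight after conditioning:
  (Z=2, Y=0, X=1) weight 1/54
  (Z=2, Y=3, X=1) weight 1/18
  (Z=3, Y=2, X=2) weight 1/24
Group by X:
  weight(X=1) = 2/27
  weight(X=2) = 1/24
Total weight = 2/27 + 1/24 = 25/216
P(X=1 | obs) = 2/27 / 25/216 = 16/25
P(X=2 | obs) = 1/24 / 25/216 = 9/25

P(X = 2 | obs) = 9/25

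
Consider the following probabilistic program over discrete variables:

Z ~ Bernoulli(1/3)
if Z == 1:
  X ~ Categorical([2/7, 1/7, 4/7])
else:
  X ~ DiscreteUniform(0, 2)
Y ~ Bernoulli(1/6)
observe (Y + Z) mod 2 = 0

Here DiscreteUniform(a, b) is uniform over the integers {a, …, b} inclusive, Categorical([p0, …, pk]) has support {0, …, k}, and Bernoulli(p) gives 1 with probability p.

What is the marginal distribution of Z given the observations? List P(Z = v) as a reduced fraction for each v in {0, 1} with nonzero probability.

Enumerate traces; 6 have nonzero weight after conditioning:
  (Z=0, X=0, Y=0) weight 5/27
  (Z=0, X=1, Y=0) weight 5/27
  (Z=0, X=2, Y=0) weight 5/27
  (Z=1, X=0, Y=1) weight 1/63
  (Z=1, X=1, Y=1) weight 1/126
  (Z=1, X=2, Y=1) weight 2/63
Group by Z:
  weight(Z=0) = 5/9
  weight(Z=1) = 1/18
Total weight = 5/9 + 1/18 = 11/18
P(Z=0 | obs) = 5/9 / 11/18 = 10/11
P(Z=1 | obs) = 1/18 / 11/18 = 1/11

P(Z=0) = 10/11, P(Z=1) = 1/11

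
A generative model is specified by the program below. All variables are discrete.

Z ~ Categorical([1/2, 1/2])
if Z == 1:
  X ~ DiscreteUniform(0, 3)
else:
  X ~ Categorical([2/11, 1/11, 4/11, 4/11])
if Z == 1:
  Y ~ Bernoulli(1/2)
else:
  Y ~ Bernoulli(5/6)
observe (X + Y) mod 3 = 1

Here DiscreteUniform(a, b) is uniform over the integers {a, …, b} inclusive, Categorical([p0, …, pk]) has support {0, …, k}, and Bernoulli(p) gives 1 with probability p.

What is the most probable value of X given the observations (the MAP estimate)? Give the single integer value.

Enumerate traces; 6 have nonzero weight after conditioning:
  (Z=0, X=0, Y=1) weight 5/66
  (Z=0, X=1, Y=0) weight 1/132
  (Z=0, X=3, Y=1) weight 5/33
  (Z=1, X=0, Y=1) weight 1/16
  (Z=1, X=1, Y=0) weight 1/16
  (Z=1, X=3, Y=1) weight 1/16
Group by X:
  weight(X=0) = 73/528
  weight(X=1) = 37/528
  weight(X=3) = 113/528
Total weight = 73/528 + 37/528 + 113/528 = 223/528
P(X=0 | obs) = 73/528 / 223/528 = 73/223
P(X=1 | obs) = 37/528 / 223/528 = 37/223
P(X=3 | obs) = 113/528 / 223/528 = 113/223
argmax = 3

argmax_v P(X = v | obs) = 3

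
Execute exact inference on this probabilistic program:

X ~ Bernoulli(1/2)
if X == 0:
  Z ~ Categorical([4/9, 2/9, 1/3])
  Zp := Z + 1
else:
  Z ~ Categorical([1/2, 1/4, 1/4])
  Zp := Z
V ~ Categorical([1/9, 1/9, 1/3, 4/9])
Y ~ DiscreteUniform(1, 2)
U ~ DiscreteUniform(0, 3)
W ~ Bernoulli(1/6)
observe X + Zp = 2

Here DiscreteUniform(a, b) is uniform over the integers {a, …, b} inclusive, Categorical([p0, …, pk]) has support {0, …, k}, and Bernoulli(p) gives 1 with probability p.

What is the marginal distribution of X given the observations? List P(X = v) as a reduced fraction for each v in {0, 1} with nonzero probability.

Enumerate traces; 128 have nonzero weight after conditioning:
  (X=0, Z=1, V=0, Y=1, U=0, W=0) weight 5/3888
  (X=0, Z=1, V=0, Y=1, U=0, W=1) weight 1/3888
  (X=0, Z=1, V=0, Y=1, U=1, W=0) weight 5/3888
  (X=0, Z=1, V=0, Y=1, U=1, W=1) weight 1/3888
  (X=0, Z=1, V=0, Y=1, U=2, W=0) weight 5/3888
  (X=0, Z=1, V=0, Y=1, U=2, W=1) weight 1/3888
  (X=0, Z=1, V=0, Y=1, U=3, W=0) weight 5/3888
  (X=0, Z=1, V=0, Y=1, U=3, W=1) weight 1/3888
  (X=1, Z=1, V=0, Y=1, U=0, W=0) weight 5/3456
  … 119 more
Group by X:
  weight(X=0) = 1/9
  weight(X=1) = 1/8
Total weight = 1/9 + 1/8 = 17/72
P(X=0 | obs) = 1/9 / 17/72 = 8/17
P(X=1 | obs) = 1/8 / 17/72 = 9/17

P(X=0) = 8/17, P(X=1) = 9/17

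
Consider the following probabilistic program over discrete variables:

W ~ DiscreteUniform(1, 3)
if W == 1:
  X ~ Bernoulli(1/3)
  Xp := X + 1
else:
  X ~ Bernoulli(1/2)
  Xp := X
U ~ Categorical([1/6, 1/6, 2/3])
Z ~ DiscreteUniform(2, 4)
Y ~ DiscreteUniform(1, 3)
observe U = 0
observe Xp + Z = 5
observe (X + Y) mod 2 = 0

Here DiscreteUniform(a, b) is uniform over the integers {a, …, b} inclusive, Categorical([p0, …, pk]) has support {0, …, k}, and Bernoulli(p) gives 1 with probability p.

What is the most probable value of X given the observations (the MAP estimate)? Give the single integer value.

argmax_v P(X = v | obs) = 1

Enumerate traces; 7 have nonzero weight after conditioning:
  (W=1, X=0, U=0, Z=4, Y=2) weight 1/243
  (W=1, X=1, U=0, Z=3, Y=1) weight 1/486
  (W=1, X=1, U=0, Z=3, Y=3) weight 1/486
  (W=2, X=1, U=0, Z=4, Y=1) weight 1/324
  (W=2, X=1, U=0, Z=4, Y=3) weight 1/324
  (W=3, X=1, U=0, Z=4, Y=1) weight 1/324
  (W=3, X=1, U=0, Z=4, Y=3) weight 1/324
Group by X:
  weight(X=0) = 1/243
  weight(X=1) = 4/243
Total weight = 1/243 + 4/243 = 5/243
P(X=0 | obs) = 1/243 / 5/243 = 1/5
P(X=1 | obs) = 4/243 / 5/243 = 4/5
argmax = 1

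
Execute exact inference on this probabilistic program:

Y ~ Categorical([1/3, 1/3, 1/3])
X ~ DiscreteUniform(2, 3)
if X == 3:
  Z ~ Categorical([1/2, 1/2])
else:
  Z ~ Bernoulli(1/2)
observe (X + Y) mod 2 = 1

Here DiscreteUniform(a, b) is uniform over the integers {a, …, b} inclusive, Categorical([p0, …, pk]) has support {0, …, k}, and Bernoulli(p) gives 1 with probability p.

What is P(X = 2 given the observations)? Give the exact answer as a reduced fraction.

P(X = 2 | obs) = 1/3

Enumerate traces; 6 have nonzero weight after conditioning:
  (Y=0, X=3, Z=0) weight 1/12
  (Y=0, X=3, Z=1) weight 1/12
  (Y=1, X=2, Z=0) weight 1/12
  (Y=1, X=2, Z=1) weight 1/12
  (Y=2, X=3, Z=0) weight 1/12
  (Y=2, X=3, Z=1) weight 1/12
Group by X:
  weight(X=2) = 1/6
  weight(X=3) = 1/3
Total weight = 1/6 + 1/3 = 1/2
P(X=2 | obs) = 1/6 / 1/2 = 1/3
P(X=3 | obs) = 1/3 / 1/2 = 2/3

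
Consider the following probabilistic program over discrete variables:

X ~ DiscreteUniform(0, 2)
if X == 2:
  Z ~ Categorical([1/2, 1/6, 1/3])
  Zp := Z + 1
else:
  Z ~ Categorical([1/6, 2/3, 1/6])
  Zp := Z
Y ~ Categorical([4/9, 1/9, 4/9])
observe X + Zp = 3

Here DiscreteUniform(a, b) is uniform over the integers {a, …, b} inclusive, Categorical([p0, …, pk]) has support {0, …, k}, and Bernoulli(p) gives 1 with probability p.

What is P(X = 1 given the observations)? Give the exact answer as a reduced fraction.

Enumerate traces; 6 have nonzero weight after conditioning:
  (X=1, Z=2, Y=0) weight 2/81
  (X=1, Z=2, Y=1) weight 1/162
  (X=1, Z=2, Y=2) weight 2/81
  (X=2, Z=0, Y=0) weight 2/27
  (X=2, Z=0, Y=1) weight 1/54
  (X=2, Z=0, Y=2) weight 2/27
Group by X:
  weight(X=1) = 1/18
  weight(X=2) = 1/6
Total weight = 1/18 + 1/6 = 2/9
P(X=1 | obs) = 1/18 / 2/9 = 1/4
P(X=2 | obs) = 1/6 / 2/9 = 3/4

P(X = 1 | obs) = 1/4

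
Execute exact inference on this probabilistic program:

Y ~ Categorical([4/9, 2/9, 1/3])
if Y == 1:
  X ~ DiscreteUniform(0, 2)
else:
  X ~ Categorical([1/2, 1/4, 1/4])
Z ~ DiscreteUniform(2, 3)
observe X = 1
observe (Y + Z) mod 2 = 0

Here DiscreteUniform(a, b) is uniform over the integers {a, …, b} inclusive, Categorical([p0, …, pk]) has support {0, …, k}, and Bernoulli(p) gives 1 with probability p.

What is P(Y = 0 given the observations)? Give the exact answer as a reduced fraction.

P(Y = 0 | obs) = 12/29

Enumerate traces; 3 have nonzero weight after conditioning:
  (Y=0, X=1, Z=2) weight 1/18
  (Y=1, X=1, Z=3) weight 1/27
  (Y=2, X=1, Z=2) weight 1/24
Group by Y:
  weight(Y=0) = 1/18
  weight(Y=1) = 1/27
  weight(Y=2) = 1/24
Total weight = 1/18 + 1/27 + 1/24 = 29/216
P(Y=0 | obs) = 1/18 / 29/216 = 12/29
P(Y=1 | obs) = 1/27 / 29/216 = 8/29
P(Y=2 | obs) = 1/24 / 29/216 = 9/29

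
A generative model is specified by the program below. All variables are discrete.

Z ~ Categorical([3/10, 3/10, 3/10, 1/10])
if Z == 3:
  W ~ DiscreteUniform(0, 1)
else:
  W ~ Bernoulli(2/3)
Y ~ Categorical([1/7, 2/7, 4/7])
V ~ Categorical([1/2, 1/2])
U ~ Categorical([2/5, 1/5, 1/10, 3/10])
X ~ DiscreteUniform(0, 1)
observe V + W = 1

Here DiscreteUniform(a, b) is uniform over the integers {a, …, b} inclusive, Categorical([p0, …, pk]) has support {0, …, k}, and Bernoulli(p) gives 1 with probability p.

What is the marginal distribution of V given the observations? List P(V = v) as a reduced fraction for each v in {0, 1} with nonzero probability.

Enumerate traces; 192 have nonzero weight after conditioning:
  (Z=0, W=0, Y=0, V=1, U=0, X=0) weight 1/700
  (Z=0, W=0, Y=0, V=1, U=0, X=1) weight 1/700
  (Z=0, W=0, Y=0, V=1, U=1, X=0) weight 1/1400
  (Z=0, W=0, Y=0, V=1, U=1, X=1) weight 1/1400
  (Z=0, W=0, Y=0, V=1, U=2, X=0) weight 1/2800
  (Z=0, W=0, Y=0, V=1, U=2, X=1) weight 1/2800
  (Z=0, W=0, Y=0, V=1, U=3, X=0) weight 3/2800
  (Z=0, W=0, Y=0, V=1, U=3, X=1) weight 3/2800
  (Z=0, W=1, Y=0, V=0, U=0, X=0) weight 1/350
  … 183 more
Group by V:
  weight(V=0) = 13/40
  weight(V=1) = 7/40
Total weight = 13/40 + 7/40 = 1/2
P(V=0 | obs) = 13/40 / 1/2 = 13/20
P(V=1 | obs) = 7/40 / 1/2 = 7/20

P(V=0) = 13/20, P(V=1) = 7/20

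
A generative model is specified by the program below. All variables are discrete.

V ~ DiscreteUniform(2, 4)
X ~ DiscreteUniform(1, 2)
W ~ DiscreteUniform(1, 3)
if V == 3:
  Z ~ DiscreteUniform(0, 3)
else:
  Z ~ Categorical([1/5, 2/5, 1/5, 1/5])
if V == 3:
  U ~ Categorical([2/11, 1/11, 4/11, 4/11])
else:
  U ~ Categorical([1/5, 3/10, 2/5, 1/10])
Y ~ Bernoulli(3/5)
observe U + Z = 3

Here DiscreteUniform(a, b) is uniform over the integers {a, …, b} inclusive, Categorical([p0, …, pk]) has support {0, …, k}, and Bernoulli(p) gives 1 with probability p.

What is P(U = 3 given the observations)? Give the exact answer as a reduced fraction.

Enumerate traces; 144 have nonzero weight after conditioning:
  (V=2, X=1, W=1, Z=0, U=3, Y=0) weight 1/2250
  (V=2, X=1, W=1, Z=0, U=3, Y=1) weight 1/1500
  (V=2, X=1, W=1, Z=1, U=2, Y=0) weight 4/1125
  (V=2, X=1, W=1, Z=1, U=2, Y=1) weight 2/375
  (V=2, X=1, W=1, Z=2, U=1, Y=0) weight 1/750
  (V=2, X=1, W=1, Z=2, U=1, Y=1) weight 1/500
  (V=2, X=1, W=1, Z=3, U=0, Y=0) weight 1/1125
  (V=2, X=1, W=1, Z=3, U=0, Y=1) weight 1/750
  … 136 more
Group by U:
  weight(U=0) = 23/550
  weight(U=1) = 157/3300
  weight(U=2) = 113/825
  weight(U=3) = 12/275
Total weight = 23/550 + 157/3300 + 113/825 + 12/275 = 27/100
P(U=0 | obs) = 23/550 / 27/100 = 46/297
P(U=1 | obs) = 157/3300 / 27/100 = 157/891
P(U=2 | obs) = 113/825 / 27/100 = 452/891
P(U=3 | obs) = 12/275 / 27/100 = 16/99

P(U = 3 | obs) = 16/99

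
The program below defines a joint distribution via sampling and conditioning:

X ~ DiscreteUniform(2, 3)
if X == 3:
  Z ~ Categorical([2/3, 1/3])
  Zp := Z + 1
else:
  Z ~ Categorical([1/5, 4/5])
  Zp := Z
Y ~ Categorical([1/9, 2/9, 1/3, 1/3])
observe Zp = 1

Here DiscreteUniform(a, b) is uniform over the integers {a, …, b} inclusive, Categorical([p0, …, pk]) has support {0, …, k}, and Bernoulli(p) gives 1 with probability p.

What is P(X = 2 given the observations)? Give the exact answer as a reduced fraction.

Enumerate traces; 8 have nonzero weight after conditioning:
  (X=2, Z=1, Y=0) weight 2/45
  (X=2, Z=1, Y=1) weight 4/45
  (X=2, Z=1, Y=2) weight 2/15
  (X=2, Z=1, Y=3) weight 2/15
  (X=3, Z=0, Y=0) weight 1/27
  (X=3, Z=0, Y=1) weight 2/27
  (X=3, Z=0, Y=2) weight 1/9
  (X=3, Z=0, Y=3) weight 1/9
Group by X:
  weight(X=2) = 2/5
  weight(X=3) = 1/3
Total weight = 2/5 + 1/3 = 11/15
P(X=2 | obs) = 2/5 / 11/15 = 6/11
P(X=3 | obs) = 1/3 / 11/15 = 5/11

P(X = 2 | obs) = 6/11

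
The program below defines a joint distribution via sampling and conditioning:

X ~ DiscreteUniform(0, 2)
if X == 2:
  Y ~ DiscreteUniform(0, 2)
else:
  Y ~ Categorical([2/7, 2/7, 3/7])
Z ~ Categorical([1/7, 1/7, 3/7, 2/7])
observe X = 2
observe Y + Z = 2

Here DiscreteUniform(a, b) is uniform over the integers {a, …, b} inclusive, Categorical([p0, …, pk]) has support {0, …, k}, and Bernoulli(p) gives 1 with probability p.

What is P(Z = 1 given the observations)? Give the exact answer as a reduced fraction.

P(Z = 1 | obs) = 1/5

Enumerate traces; 3 have nonzero weight after conditioning:
  (X=2, Y=0, Z=2) weight 1/21
  (X=2, Y=1, Z=1) weight 1/63
  (X=2, Y=2, Z=0) weight 1/63
Group by Z:
  weight(Z=0) = 1/63
  weight(Z=1) = 1/63
  weight(Z=2) = 1/21
Total weight = 1/63 + 1/63 + 1/21 = 5/63
P(Z=0 | obs) = 1/63 / 5/63 = 1/5
P(Z=1 | obs) = 1/63 / 5/63 = 1/5
P(Z=2 | obs) = 1/21 / 5/63 = 3/5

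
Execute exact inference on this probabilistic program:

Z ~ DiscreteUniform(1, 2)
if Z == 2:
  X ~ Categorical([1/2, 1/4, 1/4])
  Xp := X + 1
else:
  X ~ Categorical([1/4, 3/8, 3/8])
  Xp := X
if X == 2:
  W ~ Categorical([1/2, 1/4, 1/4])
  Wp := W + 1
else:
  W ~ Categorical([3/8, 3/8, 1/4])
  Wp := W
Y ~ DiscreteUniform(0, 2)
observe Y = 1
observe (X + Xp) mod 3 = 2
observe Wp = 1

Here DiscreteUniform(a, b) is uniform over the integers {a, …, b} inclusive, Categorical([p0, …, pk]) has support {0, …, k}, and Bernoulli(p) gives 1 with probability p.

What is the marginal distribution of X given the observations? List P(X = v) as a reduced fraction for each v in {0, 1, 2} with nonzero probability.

P(X=1) = 9/17, P(X=2) = 8/17

Enumerate traces; 2 have nonzero weight after conditioning:
  (Z=1, X=1, W=1, Y=1) weight 3/128
  (Z=2, X=2, W=0, Y=1) weight 1/48
Group by X:
  weight(X=1) = 3/128
  weight(X=2) = 1/48
Total weight = 3/128 + 1/48 = 17/384
P(X=1 | obs) = 3/128 / 17/384 = 9/17
P(X=2 | obs) = 1/48 / 17/384 = 8/17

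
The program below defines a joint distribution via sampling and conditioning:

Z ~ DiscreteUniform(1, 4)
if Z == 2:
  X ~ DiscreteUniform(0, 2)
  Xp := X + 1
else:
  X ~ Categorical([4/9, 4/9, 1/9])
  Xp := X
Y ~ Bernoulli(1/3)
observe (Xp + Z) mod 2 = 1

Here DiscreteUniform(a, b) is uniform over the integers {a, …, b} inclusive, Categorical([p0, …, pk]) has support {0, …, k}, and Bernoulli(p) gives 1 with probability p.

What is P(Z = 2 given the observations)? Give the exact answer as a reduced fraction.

P(Z = 2 | obs) = 3/10

Enumerate traces; 14 have nonzero weight after conditioning:
  (Z=1, X=0, Y=0) weight 2/27
  (Z=1, X=0, Y=1) weight 1/27
  (Z=1, X=2, Y=0) weight 1/54
  (Z=1, X=2, Y=1) weight 1/108
  (Z=2, X=0, Y=0) weight 1/18
  (Z=2, X=0, Y=1) weight 1/36
  (Z=2, X=2, Y=0) weight 1/18
  (Z=2, X=2, Y=1) weight 1/36
  (Z=3, X=0, Y=0) weight 2/27
  (Z=4, X=1, Y=0) weight 2/27
  … 4 more
Group by Z:
  weight(Z=1) = 5/36
  weight(Z=2) = 1/6
  weight(Z=3) = 5/36
  weight(Z=4) = 1/9
Total weight = 5/36 + 1/6 + 5/36 + 1/9 = 5/9
P(Z=1 | obs) = 5/36 / 5/9 = 1/4
P(Z=2 | obs) = 1/6 / 5/9 = 3/10
P(Z=3 | obs) = 5/36 / 5/9 = 1/4
P(Z=4 | obs) = 1/9 / 5/9 = 1/5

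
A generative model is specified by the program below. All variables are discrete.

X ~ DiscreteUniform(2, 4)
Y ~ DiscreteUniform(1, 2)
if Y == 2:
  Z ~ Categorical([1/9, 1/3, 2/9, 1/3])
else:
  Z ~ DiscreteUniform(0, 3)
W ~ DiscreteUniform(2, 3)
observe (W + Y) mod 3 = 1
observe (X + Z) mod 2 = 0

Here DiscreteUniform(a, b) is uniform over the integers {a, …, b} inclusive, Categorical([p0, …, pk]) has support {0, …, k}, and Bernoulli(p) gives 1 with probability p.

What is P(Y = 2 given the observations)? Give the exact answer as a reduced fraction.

Enumerate traces; 12 have nonzero weight after conditioning:
  (X=2, Y=1, Z=0, W=3) weight 1/48
  (X=2, Y=1, Z=2, W=3) weight 1/48
  (X=2, Y=2, Z=0, W=2) weight 1/108
  (X=2, Y=2, Z=2, W=2) weight 1/54
  (X=3, Y=1, Z=1, W=3) weight 1/48
  (X=3, Y=1, Z=3, W=3) weight 1/48
  (X=3, Y=2, Z=1, W=2) weight 1/36
  (X=3, Y=2, Z=3, W=2) weight 1/36
  … 4 more
Group by Y:
  weight(Y=1) = 1/8
  weight(Y=2) = 1/9
Total weight = 1/8 + 1/9 = 17/72
P(Y=1 | obs) = 1/8 / 17/72 = 9/17
P(Y=2 | obs) = 1/9 / 17/72 = 8/17

P(Y = 2 | obs) = 8/17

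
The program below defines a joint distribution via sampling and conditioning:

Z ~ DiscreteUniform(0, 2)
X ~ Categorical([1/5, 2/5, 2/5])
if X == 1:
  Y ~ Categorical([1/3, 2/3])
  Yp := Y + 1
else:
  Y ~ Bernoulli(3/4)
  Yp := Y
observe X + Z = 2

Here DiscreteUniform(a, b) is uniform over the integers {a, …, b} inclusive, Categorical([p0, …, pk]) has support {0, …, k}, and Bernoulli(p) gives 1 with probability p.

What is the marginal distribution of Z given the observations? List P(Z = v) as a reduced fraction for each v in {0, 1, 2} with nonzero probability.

P(Z=0) = 2/5, P(Z=1) = 2/5, P(Z=2) = 1/5

Enumerate traces; 6 have nonzero weight after conditioning:
  (Z=0, X=2, Y=0) weight 1/30
  (Z=0, X=2, Y=1) weight 1/10
  (Z=1, X=1, Y=0) weight 2/45
  (Z=1, X=1, Y=1) weight 4/45
  (Z=2, X=0, Y=0) weight 1/60
  (Z=2, X=0, Y=1) weight 1/20
Group by Z:
  weight(Z=0) = 2/15
  weight(Z=1) = 2/15
  weight(Z=2) = 1/15
Total weight = 2/15 + 2/15 + 1/15 = 1/3
P(Z=0 | obs) = 2/15 / 1/3 = 2/5
P(Z=1 | obs) = 2/15 / 1/3 = 2/5
P(Z=2 | obs) = 1/15 / 1/3 = 1/5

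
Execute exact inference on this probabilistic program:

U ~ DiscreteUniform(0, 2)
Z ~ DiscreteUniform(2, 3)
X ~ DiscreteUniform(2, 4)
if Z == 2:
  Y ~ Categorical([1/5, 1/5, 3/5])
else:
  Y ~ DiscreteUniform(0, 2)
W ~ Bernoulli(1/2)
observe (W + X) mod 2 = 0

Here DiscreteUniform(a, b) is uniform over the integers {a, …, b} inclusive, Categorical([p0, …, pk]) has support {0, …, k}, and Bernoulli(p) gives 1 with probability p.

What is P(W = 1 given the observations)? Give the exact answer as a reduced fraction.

Enumerate traces; 54 have nonzero weight after conditioning:
  (U=0, Z=2, X=2, Y=0, W=0) weight 1/180
  (U=0, Z=2, X=2, Y=1, W=0) weight 1/180
  (U=0, Z=2, X=2, Y=2, W=0) weight 1/60
  (U=0, Z=2, X=3, Y=0, W=1) weight 1/180
  (U=0, Z=2, X=3, Y=1, W=1) weight 1/180
  (U=0, Z=2, X=3, Y=2, W=1) weight 1/60
  (U=0, Z=2, X=4, Y=0, W=0) weight 1/180
  (U=0, Z=2, X=4, Y=1, W=0) weight 1/180
  … 46 more
Group by W:
  weight(W=0) = 1/3
  weight(W=1) = 1/6
Total weight = 1/3 + 1/6 = 1/2
P(W=0 | obs) = 1/3 / 1/2 = 2/3
P(W=1 | obs) = 1/6 / 1/2 = 1/3

P(W = 1 | obs) = 1/3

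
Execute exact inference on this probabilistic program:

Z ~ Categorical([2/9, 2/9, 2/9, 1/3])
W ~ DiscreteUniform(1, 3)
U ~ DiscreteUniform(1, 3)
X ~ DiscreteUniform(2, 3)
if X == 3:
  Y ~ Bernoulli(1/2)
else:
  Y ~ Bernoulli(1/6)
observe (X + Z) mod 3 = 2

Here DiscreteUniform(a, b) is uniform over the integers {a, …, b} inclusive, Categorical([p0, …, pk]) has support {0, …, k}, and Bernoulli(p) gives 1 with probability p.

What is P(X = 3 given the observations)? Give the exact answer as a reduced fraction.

Enumerate traces; 54 have nonzero weight after conditioning:
  (Z=0, W=1, U=1, X=2, Y=0) weight 5/486
  (Z=0, W=1, U=1, X=2, Y=1) weight 1/486
  (Z=0, W=1, U=2, X=2, Y=0) weight 5/486
  (Z=0, W=1, U=2, X=2, Y=1) weight 1/486
  (Z=0, W=1, U=3, X=2, Y=0) weight 5/486
  (Z=0, W=1, U=3, X=2, Y=1) weight 1/486
  (Z=0, W=2, U=1, X=2, Y=0) weight 5/486
  (Z=0, W=2, U=1, X=2, Y=1) weight 1/486
  (Z=2, W=1, U=1, X=3, Y=0) weight 1/162
  … 45 more
Group by X:
  weight(X=2) = 5/18
  weight(X=3) = 1/9
Total weight = 5/18 + 1/9 = 7/18
P(X=2 | obs) = 5/18 / 7/18 = 5/7
P(X=3 | obs) = 1/9 / 7/18 = 2/7

P(X = 3 | obs) = 2/7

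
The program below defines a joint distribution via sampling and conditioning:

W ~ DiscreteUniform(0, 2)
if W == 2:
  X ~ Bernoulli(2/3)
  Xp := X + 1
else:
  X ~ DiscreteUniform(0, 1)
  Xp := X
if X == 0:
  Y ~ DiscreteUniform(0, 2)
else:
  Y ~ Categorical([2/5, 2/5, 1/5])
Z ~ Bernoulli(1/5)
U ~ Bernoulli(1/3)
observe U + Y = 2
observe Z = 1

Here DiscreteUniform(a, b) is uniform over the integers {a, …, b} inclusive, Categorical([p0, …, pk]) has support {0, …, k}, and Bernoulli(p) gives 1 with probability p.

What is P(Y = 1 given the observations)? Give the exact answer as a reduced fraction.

Enumerate traces; 12 have nonzero weight after conditioning:
  (W=0, X=0, Y=1, Z=1, U=1) weight 1/270
  (W=0, X=0, Y=2, Z=1, U=0) weight 1/135
  (W=0, X=1, Y=1, Z=1, U=1) weight 1/225
  (W=0, X=1, Y=2, Z=1, U=0) weight 1/225
  (W=1, X=0, Y=1, Z=1, U=1) weight 1/270
  (W=1, X=0, Y=2, Z=1, U=0) weight 1/135
  (W=1, X=1, Y=1, Z=1, U=1) weight 1/225
  (W=1, X=1, Y=2, Z=1, U=0) weight 1/225
  … 4 more
Group by Y:
  weight(Y=1) = 2/81
  weight(Y=2) = 14/405
Total weight = 2/81 + 14/405 = 8/135
P(Y=1 | obs) = 2/81 / 8/135 = 5/12
P(Y=2 | obs) = 14/405 / 8/135 = 7/12

P(Y = 1 | obs) = 5/12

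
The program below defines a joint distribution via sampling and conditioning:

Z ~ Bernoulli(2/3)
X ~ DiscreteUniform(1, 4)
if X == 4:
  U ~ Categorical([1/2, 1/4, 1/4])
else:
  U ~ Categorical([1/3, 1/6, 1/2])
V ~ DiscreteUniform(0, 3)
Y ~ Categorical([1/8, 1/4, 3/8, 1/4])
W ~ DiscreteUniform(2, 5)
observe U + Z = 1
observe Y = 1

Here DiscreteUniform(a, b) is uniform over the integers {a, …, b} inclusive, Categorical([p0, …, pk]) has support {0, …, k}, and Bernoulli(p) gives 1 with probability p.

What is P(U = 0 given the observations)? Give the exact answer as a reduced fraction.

P(U = 0 | obs) = 4/5

Enumerate traces; 128 have nonzero weight after conditioning:
  (Z=0, X=1, U=1, V=0, Y=1, W=2) weight 1/4608
  (Z=0, X=1, U=1, V=0, Y=1, W=3) weight 1/4608
  (Z=0, X=1, U=1, V=0, Y=1, W=4) weight 1/4608
  (Z=0, X=1, U=1, V=0, Y=1, W=5) weight 1/4608
  (Z=0, X=1, U=1, V=1, Y=1, W=2) weight 1/4608
  (Z=0, X=1, U=1, V=1, Y=1, W=3) weight 1/4608
  (Z=0, X=1, U=1, V=1, Y=1, W=4) weight 1/4608
  (Z=0, X=1, U=1, V=1, Y=1, W=5) weight 1/4608
  (Z=1, X=1, U=0, V=0, Y=1, W=2) weight 1/1152
  … 119 more
Group by U:
  weight(U=0) = 1/16
  weight(U=1) = 1/64
Total weight = 1/16 + 1/64 = 5/64
P(U=0 | obs) = 1/16 / 5/64 = 4/5
P(U=1 | obs) = 1/64 / 5/64 = 1/5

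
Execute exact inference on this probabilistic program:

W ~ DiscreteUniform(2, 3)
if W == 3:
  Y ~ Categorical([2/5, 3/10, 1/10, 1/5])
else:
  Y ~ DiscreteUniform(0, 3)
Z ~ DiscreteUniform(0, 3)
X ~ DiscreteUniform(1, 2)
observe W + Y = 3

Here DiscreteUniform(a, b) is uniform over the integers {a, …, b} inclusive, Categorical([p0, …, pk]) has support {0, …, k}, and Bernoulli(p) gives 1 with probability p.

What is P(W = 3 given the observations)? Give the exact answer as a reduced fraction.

Enumerate traces; 16 have nonzero weight after conditioning:
  (W=2, Y=1, Z=0, X=1) weight 1/64
  (W=2, Y=1, Z=0, X=2) weight 1/64
  (W=2, Y=1, Z=1, X=1) weight 1/64
  (W=2, Y=1, Z=1, X=2) weight 1/64
  (W=2, Y=1, Z=2, X=1) weight 1/64
  (W=2, Y=1, Z=2, X=2) weight 1/64
  (W=2, Y=1, Z=3, X=1) weight 1/64
  (W=2, Y=1, Z=3, X=2) weight 1/64
  (W=3, Y=0, Z=0, X=1) weight 1/40
  … 7 more
Group by W:
  weight(W=2) = 1/8
  weight(W=3) = 1/5
Total weight = 1/8 + 1/5 = 13/40
P(W=2 | obs) = 1/8 / 13/40 = 5/13
P(W=3 | obs) = 1/5 / 13/40 = 8/13

P(W = 3 | obs) = 8/13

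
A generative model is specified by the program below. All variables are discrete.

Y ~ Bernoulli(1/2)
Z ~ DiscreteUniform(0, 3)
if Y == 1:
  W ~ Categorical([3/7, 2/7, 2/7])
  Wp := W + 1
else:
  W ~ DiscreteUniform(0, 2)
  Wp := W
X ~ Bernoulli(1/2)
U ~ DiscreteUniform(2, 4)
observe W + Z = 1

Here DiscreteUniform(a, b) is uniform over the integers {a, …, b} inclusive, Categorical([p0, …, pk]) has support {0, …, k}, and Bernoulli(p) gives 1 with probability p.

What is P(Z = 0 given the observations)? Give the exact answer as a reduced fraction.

P(Z = 0 | obs) = 13/29

Enumerate traces; 24 have nonzero weight after conditioning:
  (Y=0, Z=0, W=1, X=0, U=2) weight 1/144
  (Y=0, Z=0, W=1, X=0, U=3) weight 1/144
  (Y=0, Z=0, W=1, X=0, U=4) weight 1/144
  (Y=0, Z=0, W=1, X=1, U=2) weight 1/144
  (Y=0, Z=0, W=1, X=1, U=3) weight 1/144
  (Y=0, Z=0, W=1, X=1, U=4) weight 1/144
  (Y=0, Z=1, W=0, X=0, U=2) weight 1/144
  (Y=0, Z=1, W=0, X=0, U=3) weight 1/144
  … 16 more
Group by Z:
  weight(Z=0) = 13/168
  weight(Z=1) = 2/21
Total weight = 13/168 + 2/21 = 29/168
P(Z=0 | obs) = 13/168 / 29/168 = 13/29
P(Z=1 | obs) = 2/21 / 29/168 = 16/29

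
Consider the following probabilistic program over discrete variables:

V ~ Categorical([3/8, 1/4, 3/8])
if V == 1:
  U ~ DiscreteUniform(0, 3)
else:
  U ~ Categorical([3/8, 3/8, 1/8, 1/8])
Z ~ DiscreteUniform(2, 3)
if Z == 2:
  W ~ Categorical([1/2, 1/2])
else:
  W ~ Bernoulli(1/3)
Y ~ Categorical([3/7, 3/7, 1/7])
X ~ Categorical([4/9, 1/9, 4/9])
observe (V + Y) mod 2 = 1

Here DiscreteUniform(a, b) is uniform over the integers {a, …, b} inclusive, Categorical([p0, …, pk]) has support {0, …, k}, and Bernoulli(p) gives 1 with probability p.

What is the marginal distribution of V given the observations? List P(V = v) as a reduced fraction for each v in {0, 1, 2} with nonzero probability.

Enumerate traces; 192 have nonzero weight after conditioning:
  (V=0, U=0, Z=2, W=0, Y=1, X=0) weight 3/448
  (V=0, U=0, Z=2, W=0, Y=1, X=1) weight 3/1792
  (V=0, U=0, Z=2, W=0, Y=1, X=2) weight 3/448
  (V=0, U=0, Z=2, W=1, Y=1, X=0) weight 3/448
  (V=0, U=0, Z=2, W=1, Y=1, X=1) weight 3/1792
  (V=0, U=0, Z=2, W=1, Y=1, X=2) weight 3/448
  (V=0, U=0, Z=3, W=0, Y=1, X=0) weight 1/112
  (V=0, U=0, Z=3, W=0, Y=1, X=1) weight 1/448
  (V=1, U=0, Z=2, W=0, Y=0, X=0) weight 1/336
  (V=2, U=0, Z=2, W=0, Y=1, X=0) weight 3/448
  … 182 more
Group by V:
  weight(V=0) = 9/56
  weight(V=1) = 1/7
  weight(V=2) = 9/56
Total weight = 9/56 + 1/7 + 9/56 = 13/28
P(V=0 | obs) = 9/56 / 13/28 = 9/26
P(V=1 | obs) = 1/7 / 13/28 = 4/13
P(V=2 | obs) = 9/56 / 13/28 = 9/26

P(V=0) = 9/26, P(V=1) = 4/13, P(V=2) = 9/26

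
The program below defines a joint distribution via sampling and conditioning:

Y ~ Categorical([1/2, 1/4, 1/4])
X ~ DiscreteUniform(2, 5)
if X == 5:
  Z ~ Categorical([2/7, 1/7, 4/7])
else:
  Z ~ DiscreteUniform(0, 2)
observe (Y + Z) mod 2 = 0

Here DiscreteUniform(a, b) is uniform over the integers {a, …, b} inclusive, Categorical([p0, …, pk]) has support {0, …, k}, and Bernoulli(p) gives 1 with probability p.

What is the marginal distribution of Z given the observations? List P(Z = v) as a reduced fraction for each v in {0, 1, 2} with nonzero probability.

Enumerate traces; 20 have nonzero weight after conditioning:
  (Y=0, X=2, Z=0) weight 1/24
  (Y=0, X=2, Z=2) weight 1/24
  (Y=0, X=3, Z=0) weight 1/24
  (Y=0, X=3, Z=2) weight 1/24
  (Y=0, X=4, Z=0) weight 1/24
  (Y=0, X=4, Z=2) weight 1/24
  (Y=0, X=5, Z=0) weight 1/28
  (Y=0, X=5, Z=2) weight 1/14
  (Y=1, X=2, Z=1) weight 1/48
  … 11 more
Group by Z:
  weight(Z=0) = 27/112
  weight(Z=1) = 1/14
  weight(Z=2) = 33/112
Total weight = 27/112 + 1/14 + 33/112 = 17/28
P(Z=0 | obs) = 27/112 / 17/28 = 27/68
P(Z=1 | obs) = 1/14 / 17/28 = 2/17
P(Z=2 | obs) = 33/112 / 17/28 = 33/68

P(Z=0) = 27/68, P(Z=1) = 2/17, P(Z=2) = 33/68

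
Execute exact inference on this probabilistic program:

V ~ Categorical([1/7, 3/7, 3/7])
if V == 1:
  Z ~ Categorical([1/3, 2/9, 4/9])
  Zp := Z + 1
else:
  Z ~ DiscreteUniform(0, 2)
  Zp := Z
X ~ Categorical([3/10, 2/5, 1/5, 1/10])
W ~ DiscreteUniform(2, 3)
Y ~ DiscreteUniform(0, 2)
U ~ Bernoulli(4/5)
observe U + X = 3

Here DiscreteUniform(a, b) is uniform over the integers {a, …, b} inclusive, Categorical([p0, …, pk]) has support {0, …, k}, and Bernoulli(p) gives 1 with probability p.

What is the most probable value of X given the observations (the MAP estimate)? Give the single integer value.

argmax_v P(X = v | obs) = 2

Enumerate traces; 108 have nonzero weight after conditioning:
  (V=0, Z=0, X=2, W=2, Y=0, U=1) weight 2/1575
  (V=0, Z=0, X=2, W=2, Y=1, U=1) weight 2/1575
  (V=0, Z=0, X=2, W=2, Y=2, U=1) weight 2/1575
  (V=0, Z=0, X=2, W=3, Y=0, U=1) weight 2/1575
  (V=0, Z=0, X=2, W=3, Y=1, U=1) weight 2/1575
  (V=0, Z=0, X=2, W=3, Y=2, U=1) weight 2/1575
  (V=0, Z=0, X=3, W=2, Y=0, U=0) weight 1/6300
  (V=0, Z=0, X=3, W=2, Y=1, U=0) weight 1/6300
  … 100 more
Group by X:
  weight(X=2) = 4/25
  weight(X=3) = 1/50
Total weight = 4/25 + 1/50 = 9/50
P(X=2 | obs) = 4/25 / 9/50 = 8/9
P(X=3 | obs) = 1/50 / 9/50 = 1/9
argmax = 2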